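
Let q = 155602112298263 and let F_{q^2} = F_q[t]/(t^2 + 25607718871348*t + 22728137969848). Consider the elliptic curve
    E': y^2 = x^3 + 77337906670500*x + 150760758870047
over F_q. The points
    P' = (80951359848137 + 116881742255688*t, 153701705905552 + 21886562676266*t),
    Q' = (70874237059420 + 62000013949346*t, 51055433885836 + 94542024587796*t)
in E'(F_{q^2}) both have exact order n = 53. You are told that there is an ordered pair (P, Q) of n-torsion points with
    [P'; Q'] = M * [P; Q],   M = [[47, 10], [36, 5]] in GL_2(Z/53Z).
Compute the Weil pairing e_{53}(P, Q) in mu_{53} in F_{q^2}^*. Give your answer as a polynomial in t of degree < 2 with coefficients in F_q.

e_{53} is bilinear + alternating on E[53], so e_{53}(47*P + 10*Q, 36*P + 5*Q) = e_{53}(P,Q)^(47*5-10*36).
det(M) mod 53 = 34; its inverse in (Z/53)^* is 39 (check: 34*39 mod 53 = 1).
6-bit Miller (110101) on E'/F_{155602112298263} with a'=77337906670500, b'=150760758870047: accumulate tangent/chord ratios at Q'+S and P'+S'.
Result: e(P',Q') = 75105347013230 + 19193234403117*t.
Finally e_{53}(P,Q) = 122569326786303 + 46192974540467*t.

122569326786303 + 46192974540467*t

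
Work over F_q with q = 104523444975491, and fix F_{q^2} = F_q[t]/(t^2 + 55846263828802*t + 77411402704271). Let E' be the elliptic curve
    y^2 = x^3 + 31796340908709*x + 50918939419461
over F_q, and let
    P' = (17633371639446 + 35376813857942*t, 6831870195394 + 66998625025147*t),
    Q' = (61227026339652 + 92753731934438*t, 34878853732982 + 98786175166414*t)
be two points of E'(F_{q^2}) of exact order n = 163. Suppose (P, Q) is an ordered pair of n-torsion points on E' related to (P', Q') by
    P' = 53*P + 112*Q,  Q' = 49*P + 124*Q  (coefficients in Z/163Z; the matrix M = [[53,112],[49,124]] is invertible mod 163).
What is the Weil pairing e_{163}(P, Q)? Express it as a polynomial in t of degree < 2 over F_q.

Under M = [[53,112],[49,124]] in GL_2(Z/163), e_{163}(P',Q') = e_{163}(P,Q)^(53*124-112*49 mod 163).
det(M) mod 163 = 106; its inverse in (Z/163)^* is 20 (check: 106*20 mod 163 = 1).
n = 163 = (10100011)_2 (8 bits, wt 4); accumulate f_{163,P'}(Q'+S)/f_{163,P'}(S) along the 7-step ladder.
Miller gives e_{163}(P',Q') = 26403031051431 + 88064099426730*t in F_{104523444975491^2}.
e_{163}(P,Q) = (26403031051431 + 88064099426730*t)^{20} = 56675610812168 + 11021446485311*t.

56675610812168 + 11021446485311*t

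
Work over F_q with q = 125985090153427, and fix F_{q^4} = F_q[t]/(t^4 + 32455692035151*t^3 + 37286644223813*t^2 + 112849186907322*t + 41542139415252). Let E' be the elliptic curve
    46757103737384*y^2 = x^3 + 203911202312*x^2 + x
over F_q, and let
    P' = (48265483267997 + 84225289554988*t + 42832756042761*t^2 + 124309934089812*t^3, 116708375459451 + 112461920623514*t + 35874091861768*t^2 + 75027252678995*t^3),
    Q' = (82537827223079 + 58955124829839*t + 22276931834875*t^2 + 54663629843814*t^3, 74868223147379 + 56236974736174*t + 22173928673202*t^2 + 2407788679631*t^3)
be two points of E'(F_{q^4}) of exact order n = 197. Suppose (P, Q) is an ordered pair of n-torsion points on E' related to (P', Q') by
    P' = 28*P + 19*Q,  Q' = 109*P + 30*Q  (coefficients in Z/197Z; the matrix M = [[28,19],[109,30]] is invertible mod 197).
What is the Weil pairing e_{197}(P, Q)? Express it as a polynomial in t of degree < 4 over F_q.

59359306657216 + 25915867893632*t + 59731527602988*t^2 + 13204336525259*t^3

e_{197} is bilinear + alternating on E[197], so e_{197}(28*P + 19*Q, 109*P + 30*Q) = e_{197}(P,Q)^(28*30-19*109).
28*30 - 19*109 = -1231; reduced mod 197: det = 148, inverse 4.
Undo Montgomery via alpha=49497935975058, beta=24853356244325: (a',b')=(65667822358627,53825367249439) over F_{125985090153427}.
Miller loop for e_{197} over F_{125985090153427^4}: bits of 197 = 11000101; 7 double steps + 3 add steps, l/v at each.
Result: e(P',Q') = 3984641112703 + 96355824606579*t + 58182946603376*t^2 + 37265127156891*t^3.
(3984641112703 + 96355824606579*t + 58182946603376*t^2 + 37265127156891*t^3)^{4} mod (125985090153427,f) = 59359306657216 + 25915867893632*t + 59731527602988*t^2 + 13204336525259*t^3.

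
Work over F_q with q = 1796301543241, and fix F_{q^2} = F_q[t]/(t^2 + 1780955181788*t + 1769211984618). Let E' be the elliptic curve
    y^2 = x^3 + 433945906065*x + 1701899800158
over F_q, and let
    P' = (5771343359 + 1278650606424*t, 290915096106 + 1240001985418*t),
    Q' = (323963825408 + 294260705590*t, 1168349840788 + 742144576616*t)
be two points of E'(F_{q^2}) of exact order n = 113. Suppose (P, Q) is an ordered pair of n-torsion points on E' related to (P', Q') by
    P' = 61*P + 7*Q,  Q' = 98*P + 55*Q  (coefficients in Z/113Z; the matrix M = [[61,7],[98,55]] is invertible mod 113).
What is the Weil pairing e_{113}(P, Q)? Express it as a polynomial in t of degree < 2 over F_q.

180193968397 + 638675655883*t

e_{113} is bilinear + alternating on E[113], so e_{113}(61*P + 7*Q, 98*P + 55*Q) = e_{113}(P,Q)^(61*55-7*98).
Hence e(P,Q) = e(P',Q')^{21} where 21 = 70^{-1} mod 113.
n = 113 = (1110001)_2 (7 bits, wt 4); accumulate f_{113,P'}(Q'+S)/f_{113,P'}(S) along the 6-step ladder.
Result: e(P',Q') = 1047716428752 + 727316023808*t.
Raise to 21: e(P,Q) = 180193968397 + 638675655883*t in mu_{113}.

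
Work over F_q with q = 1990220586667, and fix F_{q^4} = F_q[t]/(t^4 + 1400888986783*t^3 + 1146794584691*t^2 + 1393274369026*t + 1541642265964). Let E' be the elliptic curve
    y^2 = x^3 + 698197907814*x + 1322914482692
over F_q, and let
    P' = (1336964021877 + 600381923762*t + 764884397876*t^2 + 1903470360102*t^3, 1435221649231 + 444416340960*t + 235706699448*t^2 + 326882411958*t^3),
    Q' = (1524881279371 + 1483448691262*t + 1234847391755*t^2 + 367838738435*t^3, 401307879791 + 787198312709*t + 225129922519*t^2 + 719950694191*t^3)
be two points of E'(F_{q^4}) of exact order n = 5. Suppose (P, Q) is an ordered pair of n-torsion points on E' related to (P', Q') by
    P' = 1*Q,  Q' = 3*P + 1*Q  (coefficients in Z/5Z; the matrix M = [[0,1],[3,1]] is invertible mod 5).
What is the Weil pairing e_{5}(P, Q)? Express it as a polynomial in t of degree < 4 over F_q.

1206880131507 + 1050195219988*t + 941218709414*t^2 + 1517222994322*t^3

The 5-Weil pairing on E[5] over F_{1990220586667} is alternating-bilinear: e_{5}(P',Q') = e_{5}(P,Q)^det(M).
det M = 0*1 - 1*3 = -3 = 2 (mod 5); 2^{-1} = 3 (mod 5).
Miller loop for e_{5} over F_{1990220586667^4}: bits of 5 = 101; 2 double steps + 1 add steps, l/v at each.
So e_{5}(P',Q') = 306816331527 + 1144082675468*t + 572796412994*t^2 + 1433791888198*t^3.
(306816331527 + 1144082675468*t + 572796412994*t^2 + 1433791888198*t^3)^{3} mod (1990220586667,f) = 1206880131507 + 1050195219988*t + 941218709414*t^2 + 1517222994322*t^3.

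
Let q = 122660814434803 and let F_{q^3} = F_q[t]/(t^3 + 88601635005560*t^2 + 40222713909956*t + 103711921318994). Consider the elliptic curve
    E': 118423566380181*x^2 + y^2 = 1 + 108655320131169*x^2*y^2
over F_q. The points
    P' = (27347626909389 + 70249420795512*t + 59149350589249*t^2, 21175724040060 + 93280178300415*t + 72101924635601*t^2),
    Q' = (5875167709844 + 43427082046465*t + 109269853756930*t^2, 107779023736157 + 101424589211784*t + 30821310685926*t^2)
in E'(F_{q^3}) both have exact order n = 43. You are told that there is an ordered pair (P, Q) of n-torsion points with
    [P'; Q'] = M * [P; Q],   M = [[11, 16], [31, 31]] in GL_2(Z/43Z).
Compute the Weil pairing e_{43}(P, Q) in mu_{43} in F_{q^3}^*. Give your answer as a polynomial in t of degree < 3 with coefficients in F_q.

Since e_{43}(P,P)=e_{43}(Q,Q)=1 and e_{43}(Q,P)=e_{43}(P,Q)^{-1}, expanding e_{43}(11*P + 16*Q,31*P + 31*Q) leaves e(P,Q)^det(M).
Inverting 17 mod 43: 38. Thus e_{43}(P,Q) = e(P',Q')^{38}.
Map (x,y)_Ed via u=(1+y)/(1-y), v=(1+y)/((1-y)x) to Montgomery A=7193152757529,B=97534893533504; then to (a',b')=(117609596382595,98297458083160).
Run Miller on y^2=x^3+117609596382595*x+98297458083160 over F_{122660814434803}: ladder 101011 (6 bits); e = f_P(D_Q)/f_Q(D_P).
f_P(D_Q)/f_Q(D_P) = 101522417916790 + 4001759190330*t + 118146601124684*t^2.
e_{43}(P,Q) = (101522417916790 + 4001759190330*t + 118146601124684*t^2)^{38} = 23715862783486 + 98141606596194*t + 64145315605184*t^2.

23715862783486 + 98141606596194*t + 64145315605184*t^2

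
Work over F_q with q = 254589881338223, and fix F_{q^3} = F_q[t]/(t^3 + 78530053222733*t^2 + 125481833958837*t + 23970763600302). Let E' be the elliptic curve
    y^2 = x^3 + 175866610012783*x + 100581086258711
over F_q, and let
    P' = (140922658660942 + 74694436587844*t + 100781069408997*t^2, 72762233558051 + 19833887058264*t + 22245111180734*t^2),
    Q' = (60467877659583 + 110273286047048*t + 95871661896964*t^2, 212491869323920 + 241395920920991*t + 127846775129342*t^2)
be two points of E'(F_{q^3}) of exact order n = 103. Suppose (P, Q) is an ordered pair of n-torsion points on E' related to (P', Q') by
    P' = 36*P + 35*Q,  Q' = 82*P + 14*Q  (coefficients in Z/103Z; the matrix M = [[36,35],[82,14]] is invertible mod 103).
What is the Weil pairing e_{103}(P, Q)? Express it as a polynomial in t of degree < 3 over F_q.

123351735906359 + 139418391532029*t + 234104016111546*t^2

Alternating bilinearity on E[103] (values in mu_{103} in F_{254589881338223^3}) gives e(P',Q') = e(P,Q)^det(M).
Hence e(P,Q) = e(P',Q')^{69} where 69 = 3^{-1} mod 103.
Build f_{103,P'} and f_{103,Q'} via the 7-bit ladder of 103=1100111_2; evaluate at shifted divisors; quotient in F_{254589881338223^3}.
So e_{103}(P',Q') = 55547099747094 + 67689640673533*t + 92841601925733*t^2.
Raise to 69: e(P,Q) = 123351735906359 + 139418391532029*t + 234104016111546*t^2 in mu_{103}.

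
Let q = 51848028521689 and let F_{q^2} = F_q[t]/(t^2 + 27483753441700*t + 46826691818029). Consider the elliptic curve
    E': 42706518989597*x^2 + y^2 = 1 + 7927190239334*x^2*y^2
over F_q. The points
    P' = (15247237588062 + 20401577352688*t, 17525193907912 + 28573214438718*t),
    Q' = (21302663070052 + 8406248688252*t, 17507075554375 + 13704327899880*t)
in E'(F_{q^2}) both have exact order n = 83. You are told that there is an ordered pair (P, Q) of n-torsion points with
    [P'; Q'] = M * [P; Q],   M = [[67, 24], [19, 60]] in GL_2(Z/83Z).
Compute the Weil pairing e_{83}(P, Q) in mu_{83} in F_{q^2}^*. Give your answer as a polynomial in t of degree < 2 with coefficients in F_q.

15784803337635 + 25460594869098*t

e_{83}(aP+bQ,cP+dQ) = e_{83}(P,Q)^(ad-bc); with (a,b,c,d)=(67,24,19,60) this gives the det-83 law.
det M = 67*60 - 24*19 = 3564 = 78 (mod 83); 78^{-1} = 33 (mod 83).
Map (x,y)_Ed via u=(1+y)/(1-y), v=(1+y)/((1-y)x) to Montgomery A=13193722526573,B=41229444572686; then to (a',b')=(20315089149972,6486456477199).
Build f_{83,P'} and f_{83,Q'} via the 7-bit ladder of 83=1010011_2; evaluate at shifted divisors; quotient in F_{51848028521689^2}.
So e_{83}(P',Q') = 11747933717374 + 37218884835337*t.
Finally e_{83}(P,Q) = 15784803337635 + 25460594869098*t.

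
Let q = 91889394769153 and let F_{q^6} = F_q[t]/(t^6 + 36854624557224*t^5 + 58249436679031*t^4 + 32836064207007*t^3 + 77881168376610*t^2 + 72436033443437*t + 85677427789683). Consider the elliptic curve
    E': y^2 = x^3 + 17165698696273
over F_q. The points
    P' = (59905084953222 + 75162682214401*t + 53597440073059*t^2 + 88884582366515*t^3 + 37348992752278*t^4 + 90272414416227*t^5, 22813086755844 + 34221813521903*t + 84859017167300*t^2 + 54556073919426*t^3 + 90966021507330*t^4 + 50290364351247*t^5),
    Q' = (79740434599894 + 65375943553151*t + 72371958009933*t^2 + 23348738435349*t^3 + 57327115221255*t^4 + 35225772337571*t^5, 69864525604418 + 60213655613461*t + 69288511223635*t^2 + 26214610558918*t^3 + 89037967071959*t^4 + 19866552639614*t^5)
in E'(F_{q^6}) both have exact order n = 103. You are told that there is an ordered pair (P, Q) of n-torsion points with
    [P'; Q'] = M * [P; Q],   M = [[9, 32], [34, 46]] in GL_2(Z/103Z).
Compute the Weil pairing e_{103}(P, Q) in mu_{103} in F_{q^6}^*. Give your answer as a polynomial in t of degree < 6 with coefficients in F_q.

e_{103}(aP+bQ,cP+dQ) = e_{103}(P,Q)^(ad-bc); with (a,b,c,d)=(9,32,34,46) this gives the det-103 law.
Hence e(P,Q) = e(P',Q')^{57} where 57 = 47^{-1} mod 103.
Run Miller on y^2=x^3+17165698696273 over F_{91889394769153}: ladder 1100111 (7 bits); e = f_P(D_Q)/f_Q(D_P).
Result: e(P',Q') = 13393976897799 + 8611557620917*t + 42214061936418*t^2 + 69339523851368*t^3 + 43646911706632*t^4 + 26939016152786*t^5.
Raise to 57: e(P,Q) = 19069351327098 + 77122007383809*t + 74572401385886*t^2 + 16455091718527*t^3 + 43811148550175*t^4 + 53307421251528*t^5 in mu_{103}.

19069351327098 + 77122007383809*t + 74572401385886*t^2 + 16455091718527*t^3 + 43811148550175*t^4 + 53307421251528*t^5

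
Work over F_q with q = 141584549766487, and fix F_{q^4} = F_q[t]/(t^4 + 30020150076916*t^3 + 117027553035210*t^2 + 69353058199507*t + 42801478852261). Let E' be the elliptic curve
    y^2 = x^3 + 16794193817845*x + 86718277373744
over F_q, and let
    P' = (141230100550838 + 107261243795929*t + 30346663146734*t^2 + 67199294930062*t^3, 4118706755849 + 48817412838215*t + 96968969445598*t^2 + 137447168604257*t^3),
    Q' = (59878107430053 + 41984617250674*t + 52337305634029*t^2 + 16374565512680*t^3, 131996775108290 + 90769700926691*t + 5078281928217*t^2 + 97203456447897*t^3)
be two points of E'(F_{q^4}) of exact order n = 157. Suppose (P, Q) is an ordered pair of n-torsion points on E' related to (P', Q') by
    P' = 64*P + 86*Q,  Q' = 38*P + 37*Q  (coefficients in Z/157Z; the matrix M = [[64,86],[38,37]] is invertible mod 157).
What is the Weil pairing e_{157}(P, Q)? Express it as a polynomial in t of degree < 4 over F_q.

62925543494999 + 123817367695071*t + 32732690944940*t^2 + 115451100070227*t^3

Since e_{157}(P,P)=e_{157}(Q,Q)=1 and e_{157}(Q,P)=e_{157}(P,Q)^{-1}, expanding e_{157}(64*P + 86*Q,38*P + 37*Q) leaves e(P,Q)^det(M).
Hence e(P,Q) = e(P',Q')^{86} where 86 = 42^{-1} mod 157.
8-bit Miller (10011101) on E'/F_{141584549766487} with a'=16794193817845, b'=86718277373744: accumulate tangent/chord ratios at Q'+S and P'+S'.
Result: e(P',Q') = 90392032133085 + 132297134937162*t + 86933324919796*t^2 + 43319248942291*t^3.
(90392032133085 + 132297134937162*t + 86933324919796*t^2 + 43319248942291*t^3)^{86} mod (141584549766487,f) = 62925543494999 + 123817367695071*t + 32732690944940*t^2 + 115451100070227*t^3.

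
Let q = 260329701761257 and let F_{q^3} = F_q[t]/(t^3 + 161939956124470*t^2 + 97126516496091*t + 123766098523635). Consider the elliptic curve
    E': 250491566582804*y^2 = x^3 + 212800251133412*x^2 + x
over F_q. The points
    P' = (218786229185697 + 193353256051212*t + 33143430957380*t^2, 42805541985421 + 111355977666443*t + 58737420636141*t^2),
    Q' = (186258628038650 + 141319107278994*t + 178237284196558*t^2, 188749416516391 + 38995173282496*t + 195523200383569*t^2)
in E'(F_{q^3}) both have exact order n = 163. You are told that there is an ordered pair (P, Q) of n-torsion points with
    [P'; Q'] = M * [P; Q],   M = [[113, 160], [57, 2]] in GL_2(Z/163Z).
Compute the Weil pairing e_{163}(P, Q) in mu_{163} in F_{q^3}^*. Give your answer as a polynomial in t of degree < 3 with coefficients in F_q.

215597477386803 + 141802762413590*t + 9457385865016*t^2

The 163-Weil pairing on E[163] over F_{260329701761257} is alternating-bilinear: e_{163}(P',Q') = e_{163}(P,Q)^det(M).
Hence e(P,Q) = e(P',Q')^{62} where 62 = 71^{-1} mod 163.
(x,y)|->(82416861517266x+181347909483890,82416861517266y) sends E' to y^2=x^3+211610442594601*x+137682662275794.
Double-and-add over 10100011: 8-1 doublings, 4-1 additions; each step l_{T,T}/v_{2T} or l_{T,P'}/v at Q'+S for random S.
Result: e(P',Q') = 242876677415671 + 66278559527211*t + 15611646562052*t^2.
Hence e(P,Q) = 215597477386803 + 141802762413590*t + 9457385865016*t^2 in F_{260329701761257^3}^*.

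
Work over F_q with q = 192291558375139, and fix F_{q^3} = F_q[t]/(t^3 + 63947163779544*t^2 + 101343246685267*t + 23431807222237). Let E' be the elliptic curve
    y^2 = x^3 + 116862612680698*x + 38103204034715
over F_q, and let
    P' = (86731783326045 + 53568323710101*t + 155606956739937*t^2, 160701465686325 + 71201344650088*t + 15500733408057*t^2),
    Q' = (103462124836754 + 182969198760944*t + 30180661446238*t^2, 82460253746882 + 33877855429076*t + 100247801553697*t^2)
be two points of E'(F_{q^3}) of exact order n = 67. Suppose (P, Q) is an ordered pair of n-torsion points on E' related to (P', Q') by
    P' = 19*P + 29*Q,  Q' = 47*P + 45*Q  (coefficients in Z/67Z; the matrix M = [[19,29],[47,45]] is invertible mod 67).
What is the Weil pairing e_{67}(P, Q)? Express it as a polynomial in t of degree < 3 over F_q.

Alternating bilinearity on E[67] (values in mu_{67} in F_{192291558375139^3}) gives e(P',Q') = e(P,Q)^det(M).
det M = 19*45 - 29*47 = -508 = 28 (mod 67); 28^{-1} = 12 (mod 67).
Double-and-add over 1000011: 7-1 doublings, 3-1 additions; each step l_{T,T}/v_{2T} or l_{T,P'}/v at Q'+S for random S.
So e_{67}(P',Q') = 163525822940979 + 154389262217733*t + 157501421520041*t^2.
(163525822940979 + 154389262217733*t + 157501421520041*t^2)^{12} mod (192291558375139,f) = 161891957665164 + 102380690936153*t + 137039138614814*t^2.

161891957665164 + 102380690936153*t + 137039138614814*t^2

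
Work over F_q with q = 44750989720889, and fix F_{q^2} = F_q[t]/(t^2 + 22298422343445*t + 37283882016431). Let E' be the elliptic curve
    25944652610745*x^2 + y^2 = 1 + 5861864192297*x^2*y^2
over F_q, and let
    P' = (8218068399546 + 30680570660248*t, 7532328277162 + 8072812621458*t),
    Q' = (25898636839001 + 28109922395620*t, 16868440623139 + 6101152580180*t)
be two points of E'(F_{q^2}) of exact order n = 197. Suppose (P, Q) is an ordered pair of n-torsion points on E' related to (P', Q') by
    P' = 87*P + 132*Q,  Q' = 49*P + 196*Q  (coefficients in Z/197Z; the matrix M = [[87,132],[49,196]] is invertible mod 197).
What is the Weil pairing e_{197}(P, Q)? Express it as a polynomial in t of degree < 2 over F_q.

13322994862788 + 5131639038869*t

Alternating bilinearity on E[197] (values in mu_{197} in F_{44750989720889^2}) gives e(P',Q') = e(P,Q)^det(M).
So e_{197}(P,Q) = e_{197}(P',Q')^{62}, since 143*62 = 1 mod 197.
Edwards a_E,d_E -> Montgomery A=1226107665983,B=3504997184355 -> Weierstrass 41500312644069,8053887325584 via alpha=20218082707470,beta=5020697104612.
n = 197 = (11000101)_2 (8 bits, wt 4); accumulate f_{197,P'}(Q'+S)/f_{197,P'}(S) along the 7-step ladder.
So e_{197}(P',Q') = 6847120458269 + 34874449897666*t.
Hence e(P,Q) = 13322994862788 + 5131639038869*t in F_{44750989720889^2}^*.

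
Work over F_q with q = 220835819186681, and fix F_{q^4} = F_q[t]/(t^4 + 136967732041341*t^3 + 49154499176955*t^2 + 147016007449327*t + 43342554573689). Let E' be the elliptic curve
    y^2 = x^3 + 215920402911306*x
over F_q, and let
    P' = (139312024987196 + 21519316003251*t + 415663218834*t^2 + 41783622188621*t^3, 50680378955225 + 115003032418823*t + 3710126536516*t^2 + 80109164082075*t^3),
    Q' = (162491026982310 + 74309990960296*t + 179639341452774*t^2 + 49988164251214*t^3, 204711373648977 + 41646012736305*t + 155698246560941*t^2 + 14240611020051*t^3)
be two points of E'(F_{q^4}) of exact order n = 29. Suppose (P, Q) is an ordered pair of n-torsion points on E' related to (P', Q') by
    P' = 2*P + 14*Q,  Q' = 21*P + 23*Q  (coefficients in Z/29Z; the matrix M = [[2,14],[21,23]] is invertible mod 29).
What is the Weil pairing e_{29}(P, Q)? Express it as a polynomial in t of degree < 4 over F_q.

Alternating bilinearity on E[29] (values in mu_{29} in F_{220835819186681^4}) gives e(P',Q') = e(P,Q)^det(M).
So e_{29}(P,Q) = e_{29}(P',Q')^{9}, since 13*9 = 1 mod 29.
Run Miller on y^2=x^3+215920402911306*x over F_{220835819186681}: ladder 11101 (5 bits); e = f_P(D_Q)/f_Q(D_P).
f_P(D_Q)/f_Q(D_P) = 73210736296390 + 97732490923886*t + 13482656173585*t^2 + 156514007962416*t^3.
(73210736296390 + 97732490923886*t + 13482656173585*t^2 + 156514007962416*t^3)^{9} mod (220835819186681,f) = 51409609496765 + 32841014892650*t + 47235276115044*t^2 + 99494136405967*t^3.

51409609496765 + 32841014892650*t + 47235276115044*t^2 + 99494136405967*t^3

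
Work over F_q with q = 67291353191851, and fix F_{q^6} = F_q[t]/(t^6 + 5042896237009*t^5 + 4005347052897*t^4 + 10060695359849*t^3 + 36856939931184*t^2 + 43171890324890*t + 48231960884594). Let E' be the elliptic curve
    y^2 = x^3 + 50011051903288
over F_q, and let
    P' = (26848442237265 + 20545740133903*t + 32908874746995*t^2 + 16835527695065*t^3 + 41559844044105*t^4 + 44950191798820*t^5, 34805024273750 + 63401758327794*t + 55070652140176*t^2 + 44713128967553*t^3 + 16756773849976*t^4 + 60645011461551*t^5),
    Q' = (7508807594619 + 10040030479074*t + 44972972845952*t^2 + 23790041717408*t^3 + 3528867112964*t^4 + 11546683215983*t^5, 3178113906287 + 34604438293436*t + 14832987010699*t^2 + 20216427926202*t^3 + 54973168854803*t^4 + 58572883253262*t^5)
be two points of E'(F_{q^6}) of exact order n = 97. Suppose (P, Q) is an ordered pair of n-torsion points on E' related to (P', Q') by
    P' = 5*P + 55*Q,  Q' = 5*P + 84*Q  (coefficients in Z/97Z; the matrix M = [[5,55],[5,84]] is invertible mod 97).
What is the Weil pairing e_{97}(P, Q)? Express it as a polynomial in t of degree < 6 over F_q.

e_{97} is bilinear + alternating on E[97], so e_{97}(5*P + 55*Q, 5*P + 84*Q) = e_{97}(P,Q)^(5*84-55*5).
So e_{97}(P,Q) = e_{97}(P',Q')^{95}, since 48*95 = 1 mod 97.
Miller loop for e_{97} over F_{67291353191851^6}: bits of 97 = 1100001; 6 double steps + 2 add steps, l/v at each.
f_P(D_Q)/f_Q(D_P) = 34289404441943 + 39849995842718*t + 36296695738411*t^2 + 42886264523345*t^3 + 492682220720*t^4 + 46816904699347*t^5.
Thus e_{97}(P,Q) = 7075796055849 + 57052597087185*t + 48868891793519*t^2 + 59542775510371*t^3 + 38659456010787*t^4 + 21357603182892*t^5.

7075796055849 + 57052597087185*t + 48868891793519*t^2 + 59542775510371*t^3 + 38659456010787*t^4 + 21357603182892*t^5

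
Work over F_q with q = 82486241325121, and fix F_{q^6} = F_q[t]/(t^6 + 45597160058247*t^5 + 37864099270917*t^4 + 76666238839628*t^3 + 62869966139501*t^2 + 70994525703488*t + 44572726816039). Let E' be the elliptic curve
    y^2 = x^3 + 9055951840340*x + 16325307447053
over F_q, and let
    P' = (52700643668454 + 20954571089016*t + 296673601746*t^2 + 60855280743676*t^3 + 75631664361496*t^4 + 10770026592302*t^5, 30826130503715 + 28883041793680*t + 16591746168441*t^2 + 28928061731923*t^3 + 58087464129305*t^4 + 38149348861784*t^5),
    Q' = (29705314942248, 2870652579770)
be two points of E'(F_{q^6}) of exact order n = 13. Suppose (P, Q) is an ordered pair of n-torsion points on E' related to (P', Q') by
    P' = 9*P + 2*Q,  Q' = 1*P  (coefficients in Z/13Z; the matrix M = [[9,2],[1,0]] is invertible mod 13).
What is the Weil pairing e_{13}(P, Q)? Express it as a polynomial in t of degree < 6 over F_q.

Alternating bilinearity on E[13] (values in mu_{13} in F_{82486241325121^6}) gives e(P',Q') = e(P,Q)^det(M).
Hence e(P,Q) = e(P',Q')^{6} where 6 = 11^{-1} mod 13.
n = 13 = (1101)_2 (4 bits, wt 3); accumulate f_{13,P'}(Q'+S)/f_{13,P'}(S) along the 3-step ladder.
The quotient is 66215585356374 + 28710235024925*t + 77640043860816*t^2 + 50264043563116*t^3 + 23446312475364*t^4 + 46501533633209*t^5.
Raise to 6: e(P,Q) = 5643430312330 + 54920818449167*t + 18781353889363*t^2 + 14900224205932*t^3 + 52993066746258*t^4 + 29963379091434*t^5 in mu_{13}.

5643430312330 + 54920818449167*t + 18781353889363*t^2 + 14900224205932*t^3 + 52993066746258*t^4 + 29963379091434*t^5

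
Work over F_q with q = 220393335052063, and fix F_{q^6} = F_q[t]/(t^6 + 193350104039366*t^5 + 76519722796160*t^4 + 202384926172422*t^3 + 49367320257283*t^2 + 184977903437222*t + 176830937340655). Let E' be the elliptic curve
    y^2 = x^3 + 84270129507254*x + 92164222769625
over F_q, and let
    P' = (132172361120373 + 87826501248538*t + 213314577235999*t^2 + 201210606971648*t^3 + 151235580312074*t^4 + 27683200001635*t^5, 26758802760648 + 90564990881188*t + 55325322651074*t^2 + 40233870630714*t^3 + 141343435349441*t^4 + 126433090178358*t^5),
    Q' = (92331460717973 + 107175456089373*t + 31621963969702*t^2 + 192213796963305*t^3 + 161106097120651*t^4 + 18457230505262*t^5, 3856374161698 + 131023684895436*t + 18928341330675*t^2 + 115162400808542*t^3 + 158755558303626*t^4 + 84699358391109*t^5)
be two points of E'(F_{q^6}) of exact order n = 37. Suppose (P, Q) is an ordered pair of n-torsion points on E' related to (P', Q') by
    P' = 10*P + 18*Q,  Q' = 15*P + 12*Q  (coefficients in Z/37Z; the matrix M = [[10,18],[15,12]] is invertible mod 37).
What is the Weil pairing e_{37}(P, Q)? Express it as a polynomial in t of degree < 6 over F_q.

152605887194002 + 138751484425295*t + 178023076899004*t^2 + 206970715701693*t^3 + 29974927910578*t^4 + 176762130320997*t^5

e_{37} is bilinear + alternating on E[37], so e_{37}(10*P + 18*Q, 15*P + 12*Q) = e_{37}(P,Q)^(10*12-18*15).
det(M) mod 37 = 35; its inverse in (Z/37)^* is 18 (check: 35*18 mod 37 = 1).
n = 37 = (100101)_2 (6 bits, wt 3); accumulate f_{37,P'}(Q'+S)/f_{37,P'}(S) along the 5-step ladder.
So e_{37}(P',Q') = 205415290746599 + 173440064364534*t + 37130913551448*t^2 + 186465580298355*t^3 + 23156434565228*t^4 + 126089478478154*t^5.
Raise to 18: e(P,Q) = 152605887194002 + 138751484425295*t + 178023076899004*t^2 + 206970715701693*t^3 + 29974927910578*t^4 + 176762130320997*t^5 in mu_{37}.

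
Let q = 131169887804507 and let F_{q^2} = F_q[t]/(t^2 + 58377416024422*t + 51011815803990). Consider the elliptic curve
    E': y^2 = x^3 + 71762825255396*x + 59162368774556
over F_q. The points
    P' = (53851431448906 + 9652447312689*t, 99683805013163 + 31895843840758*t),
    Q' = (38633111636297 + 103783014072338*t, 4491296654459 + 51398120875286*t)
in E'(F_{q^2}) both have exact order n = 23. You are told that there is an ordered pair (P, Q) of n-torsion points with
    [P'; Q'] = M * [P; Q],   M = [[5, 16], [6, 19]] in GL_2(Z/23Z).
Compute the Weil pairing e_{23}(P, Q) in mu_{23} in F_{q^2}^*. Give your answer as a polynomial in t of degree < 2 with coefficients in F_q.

15391339203888 + 112138943990234*t

Alternating bilinearity on E[23] (values in mu_{23} in F_{131169887804507^2}) gives e(P',Q') = e(P,Q)^det(M).
So e_{23}(P,Q) = e_{23}(P',Q')^{22}, since 22*22 = 1 mod 23.
Miller loop for e_{23} over F_{131169887804507^2}: bits of 23 = 10111; 4 double steps + 3 add steps, l/v at each.
f_P(D_Q)/f_Q(D_P) = 34213108048024 + 19030943814273*t.
Thus e_{23}(P,Q) = 15391339203888 + 112138943990234*t.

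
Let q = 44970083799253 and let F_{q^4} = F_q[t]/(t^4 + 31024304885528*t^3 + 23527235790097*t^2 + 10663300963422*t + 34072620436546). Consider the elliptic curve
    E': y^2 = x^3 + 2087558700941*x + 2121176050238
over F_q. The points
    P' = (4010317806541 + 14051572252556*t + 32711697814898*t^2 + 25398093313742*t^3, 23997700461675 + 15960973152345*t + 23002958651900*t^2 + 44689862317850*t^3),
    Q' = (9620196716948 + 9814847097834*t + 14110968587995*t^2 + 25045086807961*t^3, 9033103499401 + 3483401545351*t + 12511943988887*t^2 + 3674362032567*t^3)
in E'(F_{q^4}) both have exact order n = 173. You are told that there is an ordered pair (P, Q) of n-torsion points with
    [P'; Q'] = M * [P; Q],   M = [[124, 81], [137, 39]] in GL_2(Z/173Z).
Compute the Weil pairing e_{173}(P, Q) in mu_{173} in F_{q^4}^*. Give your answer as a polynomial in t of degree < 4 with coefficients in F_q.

29537132992280 + 20128474428246*t + 19207964536553*t^2 + 22633098112682*t^3

The 173-Weil pairing on E[173] over F_{44970083799253} is alternating-bilinear: e_{173}(P',Q') = e_{173}(P,Q)^det(M).
det(M) mod 173 = 140; its inverse in (Z/173)^* is 152 (check: 140*152 mod 173 = 1).
Run Miller on y^2=x^3+2087558700941*x+2121176050238 over F_{44970083799253}: ladder 10101101 (8 bits); e = f_P(D_Q)/f_Q(D_P).
f_P(D_Q)/f_Q(D_P) = 18574330551671 + 26978459827796*t + 13188835427*t^2 + 34996844981046*t^3.
Hence e(P,Q) = 29537132992280 + 20128474428246*t + 19207964536553*t^2 + 22633098112682*t^3 in F_{44970083799253^4}^*.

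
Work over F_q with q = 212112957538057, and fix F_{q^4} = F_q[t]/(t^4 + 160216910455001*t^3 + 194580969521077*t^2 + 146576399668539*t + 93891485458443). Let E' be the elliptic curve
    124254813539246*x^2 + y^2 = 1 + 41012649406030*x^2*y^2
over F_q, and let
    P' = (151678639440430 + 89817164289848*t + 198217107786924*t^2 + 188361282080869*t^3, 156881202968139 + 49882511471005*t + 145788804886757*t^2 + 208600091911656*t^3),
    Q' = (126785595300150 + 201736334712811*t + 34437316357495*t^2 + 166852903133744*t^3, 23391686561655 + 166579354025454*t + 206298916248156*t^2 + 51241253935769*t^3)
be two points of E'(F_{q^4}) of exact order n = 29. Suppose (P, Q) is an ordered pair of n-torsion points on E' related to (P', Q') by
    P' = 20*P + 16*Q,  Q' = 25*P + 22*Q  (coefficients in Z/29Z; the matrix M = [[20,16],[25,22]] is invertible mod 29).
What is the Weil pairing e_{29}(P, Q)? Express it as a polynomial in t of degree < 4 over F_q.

Since e_{29}(P,P)=e_{29}(Q,Q)=1 and e_{29}(Q,P)=e_{29}(P,Q)^{-1}, expanding e_{29}(20*P + 16*Q,25*P + 22*Q) leaves e(P,Q)^det(M).
20*22 - 16*25 = 40; reduced mod 29: det = 11, inverse 8.
Edwards->Montgomery: u=(1+y)/(1-y), v=u/x -> 114983591849340v^2=u^3+205470255717375u^2+u; then x_W=20810541033304u+27544577157546: y^2=x^3+117636766474112*x.
Double-and-add over 11101: 5-1 doublings, 4-1 additions; each step l_{T,T}/v_{2T} or l_{T,P'}/v at Q'+S for random S.
So e_{29}(P',Q') = 95915829063240 + 123356109567734*t + 203331814815989*t^2 + 172401452287209*t^3.
(95915829063240 + 123356109567734*t + 203331814815989*t^2 + 172401452287209*t^3)^{8} mod (212112957538057,f) = 116899310720236 + 76613718031005*t + 116799031521319*t^2 + 103610759371816*t^3.

116899310720236 + 76613718031005*t + 116799031521319*t^2 + 103610759371816*t^3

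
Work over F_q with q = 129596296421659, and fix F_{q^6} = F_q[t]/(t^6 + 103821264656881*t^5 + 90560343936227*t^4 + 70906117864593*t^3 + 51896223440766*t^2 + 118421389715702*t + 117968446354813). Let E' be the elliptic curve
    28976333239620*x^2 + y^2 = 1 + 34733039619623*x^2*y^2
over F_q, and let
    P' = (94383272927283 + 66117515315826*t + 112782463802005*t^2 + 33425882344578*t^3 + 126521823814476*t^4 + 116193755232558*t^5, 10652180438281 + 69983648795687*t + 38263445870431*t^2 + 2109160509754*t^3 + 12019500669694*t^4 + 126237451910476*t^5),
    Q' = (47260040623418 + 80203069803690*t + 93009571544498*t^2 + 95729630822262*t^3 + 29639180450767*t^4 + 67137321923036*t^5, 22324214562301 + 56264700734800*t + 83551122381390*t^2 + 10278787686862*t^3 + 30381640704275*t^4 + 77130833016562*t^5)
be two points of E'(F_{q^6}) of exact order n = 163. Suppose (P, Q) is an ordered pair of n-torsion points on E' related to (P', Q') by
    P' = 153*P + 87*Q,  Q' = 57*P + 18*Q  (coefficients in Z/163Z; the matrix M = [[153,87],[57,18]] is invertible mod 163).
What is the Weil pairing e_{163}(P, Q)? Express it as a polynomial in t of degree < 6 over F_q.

52511613647208 + 76543087084478*t + 76876384156232*t^2 + 79596965540630*t^3 + 109858991875606*t^4 + 108796785416960*t^5

Alternating bilinearity on E[163] (values in mu_{163} in F_{129596296421659^6}) gives e(P',Q') = e(P,Q)^det(M).
det M = 153*18 - 87*57 = -2205 = 77 (mod 163); 77^{-1} = 36 (mod 163).
Edwards a_E,d_E -> Montgomery A=76733534934991,B=100598087184867 -> Weierstrass 73711875135835,69519667954468 via alpha=32217611546817,beta=30959897510414.
Run Miller on y^2=x^3+73711875135835*x+69519667954468 over F_{129596296421659}: ladder 10100011 (8 bits); e = f_P(D_Q)/f_Q(D_P).
The quotient is 67418578130773 + 107163694767736*t + 31863061565148*t^2 + 85150035836549*t^3 + 112998101966878*t^4 + 87351751411531*t^5.
Hence e(P,Q) = 52511613647208 + 76543087084478*t + 76876384156232*t^2 + 79596965540630*t^3 + 109858991875606*t^4 + 108796785416960*t^5 in F_{129596296421659^6}^*.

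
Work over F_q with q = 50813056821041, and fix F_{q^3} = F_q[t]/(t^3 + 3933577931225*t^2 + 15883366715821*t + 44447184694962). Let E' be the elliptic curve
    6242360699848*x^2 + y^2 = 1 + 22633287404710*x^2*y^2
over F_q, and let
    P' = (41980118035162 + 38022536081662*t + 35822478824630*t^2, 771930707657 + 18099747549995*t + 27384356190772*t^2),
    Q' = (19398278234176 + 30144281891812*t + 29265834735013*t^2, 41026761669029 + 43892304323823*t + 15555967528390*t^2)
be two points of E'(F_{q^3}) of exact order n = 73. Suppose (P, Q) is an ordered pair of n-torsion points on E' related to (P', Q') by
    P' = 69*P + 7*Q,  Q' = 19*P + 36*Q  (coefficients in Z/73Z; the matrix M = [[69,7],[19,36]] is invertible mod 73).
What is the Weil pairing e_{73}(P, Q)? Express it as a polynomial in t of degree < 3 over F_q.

18088558766811 + 33409365294174*t + 32537784955597*t^2

e_{73}(aP+bQ,cP+dQ) = e_{73}(P,Q)^(ad-bc); with (a,b,c,d)=(69,7,19,36) this gives the det-73 law.
Hence e(P,Q) = e(P',Q')^{39} where 39 = 15^{-1} mod 73.
Map (x,y)_Ed via u=(1+y)/(1-y), v=(1+y)/((1-y)x) to Montgomery A=33132542364034,B=39189320181133; then to (a',b')=(1358909851923,0).
Miller loop for e_{73} over F_{50813056821041^3}: bits of 73 = 1001001; 6 double steps + 2 add steps, l/v at each.
Result: e(P',Q') = 49428206874182 + 23992031389600*t + 30111369752789*t^2.
(49428206874182 + 23992031389600*t + 30111369752789*t^2)^{39} mod (50813056821041,f) = 18088558766811 + 33409365294174*t + 32537784955597*t^2.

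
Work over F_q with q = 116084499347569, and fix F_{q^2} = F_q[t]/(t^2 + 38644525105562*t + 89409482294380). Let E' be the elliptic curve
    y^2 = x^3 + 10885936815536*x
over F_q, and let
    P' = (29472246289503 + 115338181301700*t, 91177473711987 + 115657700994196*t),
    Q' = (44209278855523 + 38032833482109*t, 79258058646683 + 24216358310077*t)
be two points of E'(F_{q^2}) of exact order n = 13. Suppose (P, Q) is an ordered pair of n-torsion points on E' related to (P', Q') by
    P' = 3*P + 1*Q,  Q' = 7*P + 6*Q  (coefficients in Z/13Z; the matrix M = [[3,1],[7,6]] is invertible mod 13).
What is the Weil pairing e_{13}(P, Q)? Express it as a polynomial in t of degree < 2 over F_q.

e_{13}(aP+bQ,cP+dQ) = e_{13}(P,Q)^(ad-bc); with (a,b,c,d)=(3,1,7,6) this gives the det-13 law.
Inverting 11 mod 13: 6. Thus e_{13}(P,Q) = e(P',Q')^{6}.
Build f_{13,P'} and f_{13,Q'} via the 4-bit ladder of 13=1101_2; evaluate at shifted divisors; quotient in F_{116084499347569^2}.
The quotient is 25937873884466 + 65440308680454*t.
(25937873884466 + 65440308680454*t)^{6} mod (116084499347569,f) = 114290575067595 + 26269228786142*t.

114290575067595 + 26269228786142*t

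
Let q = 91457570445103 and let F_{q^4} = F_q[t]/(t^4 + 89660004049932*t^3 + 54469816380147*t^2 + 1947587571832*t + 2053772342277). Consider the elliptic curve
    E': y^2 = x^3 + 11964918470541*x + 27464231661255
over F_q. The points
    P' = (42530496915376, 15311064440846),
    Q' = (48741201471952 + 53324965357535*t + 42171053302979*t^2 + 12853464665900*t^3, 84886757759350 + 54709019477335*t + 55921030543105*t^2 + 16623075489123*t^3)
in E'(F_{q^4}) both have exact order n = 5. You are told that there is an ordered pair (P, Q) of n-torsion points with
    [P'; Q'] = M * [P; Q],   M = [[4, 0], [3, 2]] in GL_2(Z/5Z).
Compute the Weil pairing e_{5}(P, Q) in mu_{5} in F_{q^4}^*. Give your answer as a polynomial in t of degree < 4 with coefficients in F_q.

e_{5} is bilinear + alternating on E[5], so e_{5}(4*P, 3*P + 2*Q) = e_{5}(P,Q)^(4*2-0*3).
So e_{5}(P,Q) = e_{5}(P',Q')^{2}, since 3*2 = 1 mod 5.
Run Miller on y^2=x^3+11964918470541*x+27464231661255 over F_{91457570445103}: ladder 101 (3 bits); e = f_P(D_Q)/f_Q(D_P).
Miller gives e_{5}(P',Q') = 20274541157657 + 82166195495596*t + 47338785981301*t^2 + 34479716088336*t^3 in F_{91457570445103^4}.
e_{5}(P,Q) = (20274541157657 + 82166195495596*t + 47338785981301*t^2 + 34479716088336*t^3)^{2} = 79321081243138 + 49648546299619*t + 59181060937068*t^2 + 71977653911521*t^3.

79321081243138 + 49648546299619*t + 59181060937068*t^2 + 71977653911521*t^3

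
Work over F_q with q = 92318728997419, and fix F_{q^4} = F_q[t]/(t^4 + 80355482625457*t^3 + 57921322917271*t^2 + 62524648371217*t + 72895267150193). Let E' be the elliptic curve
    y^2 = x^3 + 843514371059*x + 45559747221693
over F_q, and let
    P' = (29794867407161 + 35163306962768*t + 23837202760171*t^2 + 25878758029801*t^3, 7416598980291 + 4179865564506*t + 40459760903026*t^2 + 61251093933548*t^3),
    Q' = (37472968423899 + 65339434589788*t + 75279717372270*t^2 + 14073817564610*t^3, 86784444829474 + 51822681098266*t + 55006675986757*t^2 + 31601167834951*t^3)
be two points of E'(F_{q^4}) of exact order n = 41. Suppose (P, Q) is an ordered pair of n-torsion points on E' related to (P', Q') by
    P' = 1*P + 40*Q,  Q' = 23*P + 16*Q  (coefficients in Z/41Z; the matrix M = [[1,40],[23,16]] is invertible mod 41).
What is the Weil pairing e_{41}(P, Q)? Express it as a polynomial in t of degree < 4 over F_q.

11377707537447 + 17945978548429*t + 41402712939368*t^2 + 26746446581478*t^3

Since e_{41}(P,P)=e_{41}(Q,Q)=1 and e_{41}(Q,P)=e_{41}(P,Q)^{-1}, expanding e_{41}(1*P + 40*Q,23*P + 16*Q) leaves e(P,Q)^det(M).
det M = 1*16 - 40*23 = -904 = 39 (mod 41); 39^{-1} = 20 (mod 41).
6-bit Miller (101001) on E'/F_{92318728997419} with a'=843514371059, b'=45559747221693: accumulate tangent/chord ratios at Q'+S and P'+S'.
e_{41}(P',Q') = 49084436901984 + 30666300510058*t + 14169302844593*t^2 + 38752211007348*t^3.
Raise to 20: e(P,Q) = 11377707537447 + 17945978548429*t + 41402712939368*t^2 + 26746446581478*t^3 in mu_{41}.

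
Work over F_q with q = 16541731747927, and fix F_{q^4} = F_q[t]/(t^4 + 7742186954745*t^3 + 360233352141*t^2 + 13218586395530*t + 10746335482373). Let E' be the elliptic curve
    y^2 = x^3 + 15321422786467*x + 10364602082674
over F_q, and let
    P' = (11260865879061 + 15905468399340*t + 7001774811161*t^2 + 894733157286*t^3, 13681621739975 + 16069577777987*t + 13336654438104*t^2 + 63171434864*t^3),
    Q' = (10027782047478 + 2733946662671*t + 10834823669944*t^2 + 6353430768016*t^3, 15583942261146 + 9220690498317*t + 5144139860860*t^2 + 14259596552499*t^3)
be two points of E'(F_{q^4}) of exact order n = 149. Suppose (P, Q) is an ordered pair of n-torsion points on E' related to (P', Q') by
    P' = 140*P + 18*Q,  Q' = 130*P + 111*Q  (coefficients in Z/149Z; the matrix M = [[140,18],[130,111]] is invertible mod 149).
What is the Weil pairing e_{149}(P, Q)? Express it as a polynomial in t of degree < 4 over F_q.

1371387846495 + 11868498201166*t + 15748991988279*t^2 + 4295478411914*t^3

The 149-Weil pairing on E[149] over F_{16541731747927} is alternating-bilinear: e_{149}(P',Q') = e_{149}(P,Q)^det(M).
Inverting 88 mod 149: 127. Thus e_{149}(P,Q) = e(P',Q')^{127}.
Double-and-add over 10010101: 8-1 doublings, 4-1 additions; each step l_{T,T}/v_{2T} or l_{T,P'}/v at Q'+S for random S.
So e_{149}(P',Q') = 1896195373876 + 9409126443744*t + 10009122688461*t^2 + 5610364636264*t^3.
Finally e_{149}(P,Q) = 1371387846495 + 11868498201166*t + 15748991988279*t^2 + 4295478411914*t^3.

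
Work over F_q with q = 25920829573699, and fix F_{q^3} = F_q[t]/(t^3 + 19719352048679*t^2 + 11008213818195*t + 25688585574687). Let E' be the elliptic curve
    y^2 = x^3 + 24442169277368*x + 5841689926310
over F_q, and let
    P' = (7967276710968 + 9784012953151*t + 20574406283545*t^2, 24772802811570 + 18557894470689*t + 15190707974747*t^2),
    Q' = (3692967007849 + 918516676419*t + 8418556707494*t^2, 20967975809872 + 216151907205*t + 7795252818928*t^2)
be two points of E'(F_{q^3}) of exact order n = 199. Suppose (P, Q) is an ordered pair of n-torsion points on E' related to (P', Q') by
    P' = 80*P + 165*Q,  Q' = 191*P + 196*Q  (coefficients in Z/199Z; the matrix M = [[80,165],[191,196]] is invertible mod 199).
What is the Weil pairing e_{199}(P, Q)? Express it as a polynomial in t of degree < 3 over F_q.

14433789744249 + 22091246855436*t + 5167260979780*t^2

The 199-Weil pairing on E[199] over F_{25920829573699} is alternating-bilinear: e_{199}(P',Q') = e_{199}(P,Q)^det(M).
det M = 80*196 - 165*191 = -15835 = 85 (mod 199); 85^{-1} = 96 (mod 199).
Run Miller on y^2=x^3+24442169277368*x+5841689926310 over F_{25920829573699}: ladder 11000111 (8 bits); e = f_P(D_Q)/f_Q(D_P).
Result: e(P',Q') = 18344324872929 + 6472819659220*t + 8599630002679*t^2.
e_{199}(P,Q) = (18344324872929 + 6472819659220*t + 8599630002679*t^2)^{96} = 14433789744249 + 22091246855436*t + 5167260979780*t^2.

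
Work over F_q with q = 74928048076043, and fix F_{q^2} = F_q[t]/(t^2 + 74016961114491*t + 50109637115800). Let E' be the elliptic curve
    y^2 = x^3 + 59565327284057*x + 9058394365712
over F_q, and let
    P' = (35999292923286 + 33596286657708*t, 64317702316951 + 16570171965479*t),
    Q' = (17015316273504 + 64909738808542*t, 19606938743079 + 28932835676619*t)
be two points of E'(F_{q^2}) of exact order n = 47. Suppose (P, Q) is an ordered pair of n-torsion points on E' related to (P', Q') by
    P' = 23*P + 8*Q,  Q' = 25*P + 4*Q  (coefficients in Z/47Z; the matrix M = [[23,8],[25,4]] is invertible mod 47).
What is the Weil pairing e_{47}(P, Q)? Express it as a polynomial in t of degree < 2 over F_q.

Since e_{47}(P,P)=e_{47}(Q,Q)=1 and e_{47}(Q,P)=e_{47}(P,Q)^{-1}, expanding e_{47}(23*P + 8*Q,25*P + 4*Q) leaves e(P,Q)^det(M).
Inverting 33 mod 47: 10. Thus e_{47}(P,Q) = e(P',Q')^{10}.
6-bit Miller (101111) on E'/F_{74928048076043} with a'=59565327284057, b'=9058394365712: accumulate tangent/chord ratios at Q'+S and P'+S'.
Result: e(P',Q') = 16132655420703 + 54479176876963*t.
Finally e_{47}(P,Q) = 18649419903090 + 18866784756356*t.

18649419903090 + 18866784756356*t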